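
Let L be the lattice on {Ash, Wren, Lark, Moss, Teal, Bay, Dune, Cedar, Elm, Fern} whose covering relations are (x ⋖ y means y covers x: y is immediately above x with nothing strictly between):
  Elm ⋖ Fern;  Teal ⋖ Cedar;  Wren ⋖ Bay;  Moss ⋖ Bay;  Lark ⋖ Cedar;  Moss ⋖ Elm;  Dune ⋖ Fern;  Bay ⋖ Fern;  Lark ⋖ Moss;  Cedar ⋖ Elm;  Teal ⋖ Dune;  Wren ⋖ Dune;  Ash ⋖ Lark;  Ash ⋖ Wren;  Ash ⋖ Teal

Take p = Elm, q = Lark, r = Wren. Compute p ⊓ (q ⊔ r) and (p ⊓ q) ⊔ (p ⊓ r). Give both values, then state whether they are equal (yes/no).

q ⊔ r = Bay, so p ⊓ (q ⊔ r) = Elm ⊓ Bay = Moss.
p ⊓ q = Lark and p ⊓ r = Ash, so (p ⊓ q) ⊔ (p ⊓ r) = Lark ⊔ Ash = Lark.
Equal: no.

Moss; Lark; no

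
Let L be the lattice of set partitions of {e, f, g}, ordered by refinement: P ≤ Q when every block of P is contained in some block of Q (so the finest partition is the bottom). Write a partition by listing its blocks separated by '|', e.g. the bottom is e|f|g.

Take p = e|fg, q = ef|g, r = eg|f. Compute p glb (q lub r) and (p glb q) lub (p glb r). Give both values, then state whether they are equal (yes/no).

q lub r = efg, so p glb (q lub r) = e|fg glb efg = e|fg.
p glb q = e|f|g and p glb r = e|f|g, so (p glb q) lub (p glb r) = e|f|g lub e|f|g = e|f|g.
Equal: no.

e|fg; e|f|g; no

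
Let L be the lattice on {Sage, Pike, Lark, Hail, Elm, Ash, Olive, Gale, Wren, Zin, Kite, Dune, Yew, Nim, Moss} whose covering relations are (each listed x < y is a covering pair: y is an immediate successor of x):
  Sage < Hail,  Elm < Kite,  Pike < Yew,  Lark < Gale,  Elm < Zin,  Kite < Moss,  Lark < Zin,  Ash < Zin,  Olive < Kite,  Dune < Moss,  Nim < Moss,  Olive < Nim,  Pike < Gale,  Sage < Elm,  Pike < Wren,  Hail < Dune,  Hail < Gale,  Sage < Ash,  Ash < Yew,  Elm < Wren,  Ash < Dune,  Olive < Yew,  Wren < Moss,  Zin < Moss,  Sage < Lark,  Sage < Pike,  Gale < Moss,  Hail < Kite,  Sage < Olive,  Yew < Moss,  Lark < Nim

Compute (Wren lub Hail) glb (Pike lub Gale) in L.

Gale

Wren ∨ Hail = Moss
Pike ∨ Gale = Gale
Moss ∧ Gale = Gale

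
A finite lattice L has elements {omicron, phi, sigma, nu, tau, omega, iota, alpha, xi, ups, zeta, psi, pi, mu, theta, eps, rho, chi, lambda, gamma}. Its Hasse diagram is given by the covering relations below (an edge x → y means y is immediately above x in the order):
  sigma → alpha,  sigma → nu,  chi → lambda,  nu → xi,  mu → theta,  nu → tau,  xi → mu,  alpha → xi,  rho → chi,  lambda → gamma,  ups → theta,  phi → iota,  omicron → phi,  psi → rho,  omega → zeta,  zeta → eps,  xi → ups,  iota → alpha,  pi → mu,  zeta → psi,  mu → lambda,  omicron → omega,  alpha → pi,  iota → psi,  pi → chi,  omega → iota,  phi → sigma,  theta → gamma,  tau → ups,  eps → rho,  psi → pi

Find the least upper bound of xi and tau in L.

Common upper bounds of {xi, tau}: gamma, theta, ups.
The least among these is ups.

ups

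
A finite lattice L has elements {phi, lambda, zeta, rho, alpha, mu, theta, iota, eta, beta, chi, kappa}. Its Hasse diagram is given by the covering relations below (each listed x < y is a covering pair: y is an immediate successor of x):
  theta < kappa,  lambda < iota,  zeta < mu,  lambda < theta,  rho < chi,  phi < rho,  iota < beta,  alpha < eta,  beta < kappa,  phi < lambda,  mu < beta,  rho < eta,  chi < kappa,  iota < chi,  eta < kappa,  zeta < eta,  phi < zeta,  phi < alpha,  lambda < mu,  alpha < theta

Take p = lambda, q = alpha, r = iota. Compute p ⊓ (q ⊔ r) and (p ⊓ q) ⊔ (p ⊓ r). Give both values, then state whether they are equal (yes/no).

q ⊔ r = kappa, so p ⊓ (q ⊔ r) = lambda ⊓ kappa = lambda.
p ⊓ q = phi and p ⊓ r = lambda, so (p ⊓ q) ⊔ (p ⊓ r) = phi ⊔ lambda = lambda.
Equal: yes.

lambda; lambda; yes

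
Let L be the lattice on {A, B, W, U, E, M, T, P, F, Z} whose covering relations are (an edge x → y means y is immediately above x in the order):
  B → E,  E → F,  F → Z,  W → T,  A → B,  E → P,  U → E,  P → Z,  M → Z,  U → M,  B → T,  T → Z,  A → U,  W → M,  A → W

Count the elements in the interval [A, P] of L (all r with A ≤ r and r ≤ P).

5

The interval [A, P] = {A, B, E, P, U}, which has 5 elements.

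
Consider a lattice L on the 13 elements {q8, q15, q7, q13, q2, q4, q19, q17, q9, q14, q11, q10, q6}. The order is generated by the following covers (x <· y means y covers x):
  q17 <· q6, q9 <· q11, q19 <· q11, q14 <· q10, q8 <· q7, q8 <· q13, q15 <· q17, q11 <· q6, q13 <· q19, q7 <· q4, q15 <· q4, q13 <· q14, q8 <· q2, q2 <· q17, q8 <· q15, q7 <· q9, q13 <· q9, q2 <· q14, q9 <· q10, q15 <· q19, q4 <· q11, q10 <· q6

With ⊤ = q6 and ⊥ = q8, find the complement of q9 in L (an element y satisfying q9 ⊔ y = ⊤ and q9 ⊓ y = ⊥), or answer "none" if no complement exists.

q17

Need y with q9 ∨ y = q6 and q9 ∧ y = q8.
Checking each element gives: q17.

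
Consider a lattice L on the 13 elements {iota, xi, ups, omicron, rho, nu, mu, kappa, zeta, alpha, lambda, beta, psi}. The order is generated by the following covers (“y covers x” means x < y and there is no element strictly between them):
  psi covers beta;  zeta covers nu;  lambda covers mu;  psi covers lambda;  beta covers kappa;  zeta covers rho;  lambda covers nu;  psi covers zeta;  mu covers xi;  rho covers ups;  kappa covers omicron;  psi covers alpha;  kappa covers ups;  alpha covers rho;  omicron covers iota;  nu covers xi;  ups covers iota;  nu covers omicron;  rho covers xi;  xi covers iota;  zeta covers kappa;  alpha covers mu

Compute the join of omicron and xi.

nu

Common upper bounds of {omicron, xi}: lambda, nu, psi, zeta.
The least among these is nu.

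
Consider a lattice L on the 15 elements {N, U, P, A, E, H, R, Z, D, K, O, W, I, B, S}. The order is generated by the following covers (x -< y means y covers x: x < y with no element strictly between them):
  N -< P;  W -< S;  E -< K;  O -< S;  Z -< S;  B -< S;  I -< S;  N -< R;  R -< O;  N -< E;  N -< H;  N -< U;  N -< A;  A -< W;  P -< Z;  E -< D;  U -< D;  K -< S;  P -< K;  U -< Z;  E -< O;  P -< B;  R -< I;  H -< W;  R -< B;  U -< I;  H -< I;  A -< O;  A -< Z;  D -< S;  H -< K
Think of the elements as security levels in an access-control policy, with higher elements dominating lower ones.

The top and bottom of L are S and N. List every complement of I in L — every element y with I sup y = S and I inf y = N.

A, E, P

Need y with I ∨ y = S and I ∧ y = N.
Checking each element gives: A, E, P.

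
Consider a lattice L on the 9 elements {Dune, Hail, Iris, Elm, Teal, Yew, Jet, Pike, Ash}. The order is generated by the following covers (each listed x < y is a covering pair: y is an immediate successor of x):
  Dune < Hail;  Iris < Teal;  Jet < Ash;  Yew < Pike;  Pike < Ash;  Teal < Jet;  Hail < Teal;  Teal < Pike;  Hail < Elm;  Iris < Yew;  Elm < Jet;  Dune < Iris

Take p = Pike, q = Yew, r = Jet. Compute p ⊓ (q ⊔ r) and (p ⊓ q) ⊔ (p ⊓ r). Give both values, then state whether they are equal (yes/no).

Pike; Pike; yes

q ⊔ r = Ash, so p ⊓ (q ⊔ r) = Pike ⊓ Ash = Pike.
p ⊓ q = Yew and p ⊓ r = Teal, so (p ⊓ q) ⊔ (p ⊓ r) = Yew ⊔ Teal = Pike.
Equal: yes.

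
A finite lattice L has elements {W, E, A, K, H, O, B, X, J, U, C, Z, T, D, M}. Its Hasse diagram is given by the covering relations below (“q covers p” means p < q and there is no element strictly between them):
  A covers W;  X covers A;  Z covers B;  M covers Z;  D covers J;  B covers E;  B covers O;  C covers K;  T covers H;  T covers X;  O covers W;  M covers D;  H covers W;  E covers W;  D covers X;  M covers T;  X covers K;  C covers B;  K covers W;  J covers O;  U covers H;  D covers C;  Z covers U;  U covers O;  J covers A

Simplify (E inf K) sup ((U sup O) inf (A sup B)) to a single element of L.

O

E ∧ K = W
U ∨ O = U
A ∨ B = D
U ∧ D = O
W ∨ O = O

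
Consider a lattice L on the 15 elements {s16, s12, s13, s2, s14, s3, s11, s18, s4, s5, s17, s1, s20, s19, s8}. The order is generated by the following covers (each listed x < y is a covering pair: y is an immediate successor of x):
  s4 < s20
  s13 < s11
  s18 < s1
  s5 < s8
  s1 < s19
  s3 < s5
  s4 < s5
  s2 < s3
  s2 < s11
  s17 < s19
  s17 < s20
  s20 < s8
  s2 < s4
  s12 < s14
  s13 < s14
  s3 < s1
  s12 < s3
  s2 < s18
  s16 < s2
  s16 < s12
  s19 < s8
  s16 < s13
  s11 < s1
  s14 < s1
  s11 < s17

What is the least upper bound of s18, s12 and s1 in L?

s1

Common upper bounds of {s18, s12, s1}: s1, s19, s8.
The least among these is s1.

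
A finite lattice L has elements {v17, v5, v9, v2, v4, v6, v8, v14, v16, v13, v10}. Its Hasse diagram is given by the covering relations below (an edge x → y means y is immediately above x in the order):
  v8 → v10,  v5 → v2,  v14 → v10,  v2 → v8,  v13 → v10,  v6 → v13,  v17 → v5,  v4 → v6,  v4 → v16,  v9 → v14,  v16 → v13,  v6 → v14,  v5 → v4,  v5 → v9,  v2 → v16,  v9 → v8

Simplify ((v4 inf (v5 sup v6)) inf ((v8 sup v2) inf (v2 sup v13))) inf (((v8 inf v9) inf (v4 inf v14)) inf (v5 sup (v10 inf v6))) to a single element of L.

v5 ∨ v6 = v6
v4 ∧ v6 = v4
v8 ∨ v2 = v8
v2 ∨ v13 = v13
v8 ∧ v13 = v2
v4 ∧ v2 = v5
v8 ∧ v9 = v9
v4 ∧ v14 = v4
v9 ∧ v4 = v5
v10 ∧ v6 = v6
v5 ∨ v6 = v6
v5 ∧ v6 = v5
v5 ∧ v5 = v5

v5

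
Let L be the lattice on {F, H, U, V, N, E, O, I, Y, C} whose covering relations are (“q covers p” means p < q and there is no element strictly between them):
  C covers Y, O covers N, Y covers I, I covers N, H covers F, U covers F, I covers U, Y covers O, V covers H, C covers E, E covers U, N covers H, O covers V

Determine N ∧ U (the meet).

Common lower bounds of {N, U}: F.
The greatest among these is F.

F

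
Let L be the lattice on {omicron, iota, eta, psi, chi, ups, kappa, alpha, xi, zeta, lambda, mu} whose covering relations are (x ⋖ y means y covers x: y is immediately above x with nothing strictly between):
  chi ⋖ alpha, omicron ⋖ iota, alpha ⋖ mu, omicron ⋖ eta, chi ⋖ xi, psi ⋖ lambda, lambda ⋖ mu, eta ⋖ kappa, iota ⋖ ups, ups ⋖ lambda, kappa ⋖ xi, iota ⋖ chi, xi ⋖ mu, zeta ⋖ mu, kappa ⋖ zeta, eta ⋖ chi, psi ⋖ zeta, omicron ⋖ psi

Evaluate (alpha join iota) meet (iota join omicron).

iota

alpha ∨ iota = alpha
iota ∨ omicron = iota
alpha ∧ iota = iota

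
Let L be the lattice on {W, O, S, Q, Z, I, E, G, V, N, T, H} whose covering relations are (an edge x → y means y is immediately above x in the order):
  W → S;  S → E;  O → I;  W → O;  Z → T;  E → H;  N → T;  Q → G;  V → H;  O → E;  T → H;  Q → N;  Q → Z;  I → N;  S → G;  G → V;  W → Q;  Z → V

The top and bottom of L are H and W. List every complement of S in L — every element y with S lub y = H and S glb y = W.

Need y with S ∨ y = H and S ∧ y = W.
Checking each element gives: I, N, T.

I, N, T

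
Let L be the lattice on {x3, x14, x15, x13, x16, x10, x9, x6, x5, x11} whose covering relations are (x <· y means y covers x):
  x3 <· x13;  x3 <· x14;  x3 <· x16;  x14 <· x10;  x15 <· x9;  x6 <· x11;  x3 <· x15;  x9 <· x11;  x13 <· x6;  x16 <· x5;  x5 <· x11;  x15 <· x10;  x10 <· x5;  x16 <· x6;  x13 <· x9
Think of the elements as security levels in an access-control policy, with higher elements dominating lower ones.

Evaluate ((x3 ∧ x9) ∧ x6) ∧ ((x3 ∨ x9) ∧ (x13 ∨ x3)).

x3 ∧ x9 = x3
x3 ∧ x6 = x3
x3 ∨ x9 = x9
x13 ∨ x3 = x13
x9 ∧ x13 = x13
x3 ∧ x13 = x3

x3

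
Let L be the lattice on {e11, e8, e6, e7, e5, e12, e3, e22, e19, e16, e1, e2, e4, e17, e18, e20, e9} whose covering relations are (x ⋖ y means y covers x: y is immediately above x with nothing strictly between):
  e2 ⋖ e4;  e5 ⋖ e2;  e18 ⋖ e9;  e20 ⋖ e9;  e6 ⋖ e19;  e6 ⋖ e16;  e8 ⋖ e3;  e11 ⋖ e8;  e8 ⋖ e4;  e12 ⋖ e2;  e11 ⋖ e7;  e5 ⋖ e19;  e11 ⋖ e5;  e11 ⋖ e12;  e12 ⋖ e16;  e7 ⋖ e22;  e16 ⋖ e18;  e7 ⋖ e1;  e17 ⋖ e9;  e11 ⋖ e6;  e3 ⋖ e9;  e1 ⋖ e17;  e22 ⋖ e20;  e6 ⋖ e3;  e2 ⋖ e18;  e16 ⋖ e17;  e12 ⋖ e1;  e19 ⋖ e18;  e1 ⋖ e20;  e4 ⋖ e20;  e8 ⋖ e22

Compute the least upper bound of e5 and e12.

Common upper bounds of {e5, e12}: e18, e2, e20, e4, e9.
The least among these is e2.

e2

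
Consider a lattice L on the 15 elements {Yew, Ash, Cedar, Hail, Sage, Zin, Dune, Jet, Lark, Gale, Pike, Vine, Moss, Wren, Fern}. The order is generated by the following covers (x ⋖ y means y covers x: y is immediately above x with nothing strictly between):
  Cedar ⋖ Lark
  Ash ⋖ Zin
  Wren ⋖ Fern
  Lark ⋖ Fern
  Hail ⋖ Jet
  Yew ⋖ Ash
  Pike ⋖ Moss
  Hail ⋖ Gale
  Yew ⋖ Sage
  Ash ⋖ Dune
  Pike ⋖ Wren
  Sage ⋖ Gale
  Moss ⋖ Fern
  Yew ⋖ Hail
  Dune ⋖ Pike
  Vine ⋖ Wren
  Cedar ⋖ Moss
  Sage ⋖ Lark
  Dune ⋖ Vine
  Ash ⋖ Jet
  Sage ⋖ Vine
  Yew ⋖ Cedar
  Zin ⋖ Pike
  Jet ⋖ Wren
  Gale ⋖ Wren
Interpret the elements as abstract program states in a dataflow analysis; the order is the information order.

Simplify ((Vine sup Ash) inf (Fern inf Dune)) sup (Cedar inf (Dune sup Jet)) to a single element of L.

Dune

Vine ∨ Ash = Vine
Fern ∧ Dune = Dune
Vine ∧ Dune = Dune
Dune ∨ Jet = Wren
Cedar ∧ Wren = Yew
Dune ∨ Yew = Dune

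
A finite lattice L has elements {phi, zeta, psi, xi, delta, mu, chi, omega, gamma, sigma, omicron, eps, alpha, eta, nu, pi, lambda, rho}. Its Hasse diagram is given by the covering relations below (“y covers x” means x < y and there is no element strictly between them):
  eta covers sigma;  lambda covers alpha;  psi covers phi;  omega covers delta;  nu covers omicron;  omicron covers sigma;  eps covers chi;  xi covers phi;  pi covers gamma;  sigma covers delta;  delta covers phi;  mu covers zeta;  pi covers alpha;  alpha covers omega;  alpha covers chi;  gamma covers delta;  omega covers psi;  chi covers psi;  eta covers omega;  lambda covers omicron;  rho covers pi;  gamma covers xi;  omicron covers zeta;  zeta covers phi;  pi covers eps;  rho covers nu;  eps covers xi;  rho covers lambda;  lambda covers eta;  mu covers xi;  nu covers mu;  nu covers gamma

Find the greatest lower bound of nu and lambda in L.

Common lower bounds of {nu, lambda}: delta, omicron, phi, sigma, zeta.
The greatest among these is omicron.

omicron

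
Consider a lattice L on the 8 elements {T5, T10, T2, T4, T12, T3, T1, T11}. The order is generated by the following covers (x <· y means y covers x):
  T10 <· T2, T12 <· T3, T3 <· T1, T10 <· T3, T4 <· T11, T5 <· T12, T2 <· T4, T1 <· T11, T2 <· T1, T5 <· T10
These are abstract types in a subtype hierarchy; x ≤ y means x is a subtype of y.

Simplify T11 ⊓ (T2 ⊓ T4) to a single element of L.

T2

T2 ∧ T4 = T2
T11 ∧ T2 = T2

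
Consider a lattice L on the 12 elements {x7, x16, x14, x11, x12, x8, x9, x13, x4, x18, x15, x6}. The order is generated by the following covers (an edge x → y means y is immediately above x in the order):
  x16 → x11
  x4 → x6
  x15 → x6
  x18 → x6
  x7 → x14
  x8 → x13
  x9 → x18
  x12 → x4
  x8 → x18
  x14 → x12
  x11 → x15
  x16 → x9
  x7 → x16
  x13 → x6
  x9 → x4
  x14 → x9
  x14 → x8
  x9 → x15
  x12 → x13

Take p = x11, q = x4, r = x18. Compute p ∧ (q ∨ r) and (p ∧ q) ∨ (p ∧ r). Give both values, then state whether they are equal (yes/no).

x11; x16; no

q ∨ r = x6, so p ∧ (q ∨ r) = x11 ∧ x6 = x11.
p ∧ q = x16 and p ∧ r = x16, so (p ∧ q) ∨ (p ∧ r) = x16 ∨ x16 = x16.
Equal: no.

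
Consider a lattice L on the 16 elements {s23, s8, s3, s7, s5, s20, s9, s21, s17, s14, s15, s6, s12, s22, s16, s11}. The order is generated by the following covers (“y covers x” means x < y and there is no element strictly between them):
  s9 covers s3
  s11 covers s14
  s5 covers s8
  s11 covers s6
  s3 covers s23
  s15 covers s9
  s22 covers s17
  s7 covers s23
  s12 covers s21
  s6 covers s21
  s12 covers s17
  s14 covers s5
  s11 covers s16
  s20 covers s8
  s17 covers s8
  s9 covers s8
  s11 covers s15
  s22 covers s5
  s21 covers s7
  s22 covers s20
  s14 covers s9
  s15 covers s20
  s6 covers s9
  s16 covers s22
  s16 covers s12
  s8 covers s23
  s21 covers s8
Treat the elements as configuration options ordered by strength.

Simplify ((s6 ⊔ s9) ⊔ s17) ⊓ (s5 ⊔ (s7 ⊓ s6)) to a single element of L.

s16

s6 ∨ s9 = s6
s6 ∨ s17 = s11
s7 ∧ s6 = s7
s5 ∨ s7 = s16
s11 ∧ s16 = s16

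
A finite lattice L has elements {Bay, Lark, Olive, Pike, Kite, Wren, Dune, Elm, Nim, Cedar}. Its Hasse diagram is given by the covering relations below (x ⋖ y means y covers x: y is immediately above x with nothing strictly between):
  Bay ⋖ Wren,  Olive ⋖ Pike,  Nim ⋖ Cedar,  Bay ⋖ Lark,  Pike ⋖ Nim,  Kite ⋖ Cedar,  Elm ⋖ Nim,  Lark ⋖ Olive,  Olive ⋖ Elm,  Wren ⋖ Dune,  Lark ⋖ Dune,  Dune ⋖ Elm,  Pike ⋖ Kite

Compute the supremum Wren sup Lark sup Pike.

Nim

Common upper bounds of {Wren, Lark, Pike}: Cedar, Nim.
The least among these is Nim.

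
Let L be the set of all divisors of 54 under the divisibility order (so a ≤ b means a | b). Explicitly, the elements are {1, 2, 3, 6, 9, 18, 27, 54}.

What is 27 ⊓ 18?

In the divisibility order, the meet is the greatest common divisor: gcd(27, 18) = 9.

9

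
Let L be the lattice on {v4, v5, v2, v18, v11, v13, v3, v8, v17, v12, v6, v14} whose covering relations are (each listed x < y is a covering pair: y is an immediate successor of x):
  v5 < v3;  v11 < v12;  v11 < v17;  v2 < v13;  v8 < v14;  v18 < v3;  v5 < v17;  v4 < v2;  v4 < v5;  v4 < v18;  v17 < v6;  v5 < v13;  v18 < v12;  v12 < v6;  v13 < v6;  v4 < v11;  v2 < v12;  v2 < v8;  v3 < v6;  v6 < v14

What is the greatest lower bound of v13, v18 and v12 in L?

v4

Common lower bounds of {v13, v18, v12}: v4.
The greatest among these is v4.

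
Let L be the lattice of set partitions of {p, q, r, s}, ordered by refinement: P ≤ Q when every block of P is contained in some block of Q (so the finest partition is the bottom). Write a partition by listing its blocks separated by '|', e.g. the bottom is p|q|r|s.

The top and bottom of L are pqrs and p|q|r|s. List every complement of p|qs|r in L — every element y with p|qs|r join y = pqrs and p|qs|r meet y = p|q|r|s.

pqr|s, pq|rs, prs|q, ps|qr

Need y with p|qs|r ∨ y = pqrs and p|qs|r ∧ y = p|q|r|s.
Checking each element gives: pqr|s, pq|rs, prs|q, ps|qr.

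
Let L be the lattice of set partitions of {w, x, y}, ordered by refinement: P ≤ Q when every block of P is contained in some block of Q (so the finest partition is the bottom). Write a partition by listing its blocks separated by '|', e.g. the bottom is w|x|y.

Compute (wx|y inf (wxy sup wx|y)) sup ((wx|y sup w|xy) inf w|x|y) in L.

wx|y

wxy ∨ wx|y = wxy
wx|y ∧ wxy = wx|y
wx|y ∨ w|xy = wxy
wxy ∧ w|x|y = w|x|y
wx|y ∨ w|x|y = wx|y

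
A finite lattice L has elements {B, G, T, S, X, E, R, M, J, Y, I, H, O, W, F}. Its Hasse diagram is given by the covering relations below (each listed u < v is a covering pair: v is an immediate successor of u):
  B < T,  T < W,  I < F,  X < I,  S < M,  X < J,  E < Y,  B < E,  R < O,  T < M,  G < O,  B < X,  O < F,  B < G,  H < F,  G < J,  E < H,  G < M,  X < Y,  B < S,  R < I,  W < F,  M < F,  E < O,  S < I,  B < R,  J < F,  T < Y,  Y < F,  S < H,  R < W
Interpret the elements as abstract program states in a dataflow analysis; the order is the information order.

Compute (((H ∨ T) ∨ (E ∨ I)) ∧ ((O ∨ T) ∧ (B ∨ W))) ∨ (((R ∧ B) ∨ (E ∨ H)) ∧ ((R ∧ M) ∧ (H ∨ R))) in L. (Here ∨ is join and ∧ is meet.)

W

H ∨ T = F
E ∨ I = F
F ∨ F = F
O ∨ T = F
B ∨ W = W
F ∧ W = W
F ∧ W = W
R ∧ B = B
E ∨ H = H
B ∨ H = H
R ∧ M = B
H ∨ R = F
B ∧ F = B
H ∧ B = B
W ∨ B = W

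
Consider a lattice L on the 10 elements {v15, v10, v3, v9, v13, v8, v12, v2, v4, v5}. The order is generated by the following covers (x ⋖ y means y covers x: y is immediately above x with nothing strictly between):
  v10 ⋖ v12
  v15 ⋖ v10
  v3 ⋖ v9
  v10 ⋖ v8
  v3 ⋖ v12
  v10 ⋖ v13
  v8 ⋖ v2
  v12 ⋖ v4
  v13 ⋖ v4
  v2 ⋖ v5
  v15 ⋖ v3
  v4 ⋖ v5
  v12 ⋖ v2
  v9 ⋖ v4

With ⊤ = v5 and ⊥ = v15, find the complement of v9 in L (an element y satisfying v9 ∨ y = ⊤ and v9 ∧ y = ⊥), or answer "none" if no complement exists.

Need y with v9 ∨ y = v5 and v9 ∧ y = v15.
Checking each element gives: v8.

v8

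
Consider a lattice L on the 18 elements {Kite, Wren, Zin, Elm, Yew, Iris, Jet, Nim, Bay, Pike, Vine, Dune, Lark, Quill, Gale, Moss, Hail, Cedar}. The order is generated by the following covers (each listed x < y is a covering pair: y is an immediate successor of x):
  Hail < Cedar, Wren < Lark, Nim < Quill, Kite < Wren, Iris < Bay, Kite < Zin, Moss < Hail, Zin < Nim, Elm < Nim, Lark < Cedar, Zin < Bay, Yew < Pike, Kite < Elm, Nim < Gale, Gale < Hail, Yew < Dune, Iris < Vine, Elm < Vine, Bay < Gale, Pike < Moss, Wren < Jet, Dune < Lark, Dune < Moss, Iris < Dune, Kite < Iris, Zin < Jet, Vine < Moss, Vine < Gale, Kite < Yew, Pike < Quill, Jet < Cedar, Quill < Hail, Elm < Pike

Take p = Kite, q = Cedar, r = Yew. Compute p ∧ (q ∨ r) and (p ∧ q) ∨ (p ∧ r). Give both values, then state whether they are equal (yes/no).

Kite; Kite; yes

q ∨ r = Cedar, so p ∧ (q ∨ r) = Kite ∧ Cedar = Kite.
p ∧ q = Kite and p ∧ r = Kite, so (p ∧ q) ∨ (p ∧ r) = Kite ∨ Kite = Kite.
Equal: yes.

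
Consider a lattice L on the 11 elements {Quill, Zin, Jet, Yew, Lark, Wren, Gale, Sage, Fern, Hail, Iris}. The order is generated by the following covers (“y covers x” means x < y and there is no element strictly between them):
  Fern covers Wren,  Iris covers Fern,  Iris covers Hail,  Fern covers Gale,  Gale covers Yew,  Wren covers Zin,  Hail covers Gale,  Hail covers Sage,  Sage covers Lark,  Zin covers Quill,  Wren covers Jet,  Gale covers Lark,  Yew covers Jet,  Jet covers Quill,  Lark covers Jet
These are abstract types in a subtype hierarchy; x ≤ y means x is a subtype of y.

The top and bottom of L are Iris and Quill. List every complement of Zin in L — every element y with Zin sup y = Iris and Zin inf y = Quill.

Need y with Zin ∨ y = Iris and Zin ∧ y = Quill.
Checking each element gives: Hail, Sage.

Hail, Sage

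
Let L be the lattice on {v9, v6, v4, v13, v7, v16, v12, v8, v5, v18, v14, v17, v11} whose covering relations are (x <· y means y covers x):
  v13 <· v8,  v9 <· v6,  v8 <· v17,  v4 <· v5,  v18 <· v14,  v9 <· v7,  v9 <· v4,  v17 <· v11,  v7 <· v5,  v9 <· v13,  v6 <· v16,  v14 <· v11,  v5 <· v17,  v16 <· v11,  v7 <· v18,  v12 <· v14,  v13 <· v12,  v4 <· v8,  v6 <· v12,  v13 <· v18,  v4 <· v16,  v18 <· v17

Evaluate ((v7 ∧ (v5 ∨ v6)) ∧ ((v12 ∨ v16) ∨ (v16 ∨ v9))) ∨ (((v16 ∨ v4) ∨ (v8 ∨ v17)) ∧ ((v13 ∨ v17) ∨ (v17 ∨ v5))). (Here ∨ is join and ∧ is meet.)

v17

v5 ∨ v6 = v11
v7 ∧ v11 = v7
v12 ∨ v16 = v11
v16 ∨ v9 = v16
v11 ∨ v16 = v11
v7 ∧ v11 = v7
v16 ∨ v4 = v16
v8 ∨ v17 = v17
v16 ∨ v17 = v11
v13 ∨ v17 = v17
v17 ∨ v5 = v17
v17 ∨ v17 = v17
v11 ∧ v17 = v17
v7 ∨ v17 = v17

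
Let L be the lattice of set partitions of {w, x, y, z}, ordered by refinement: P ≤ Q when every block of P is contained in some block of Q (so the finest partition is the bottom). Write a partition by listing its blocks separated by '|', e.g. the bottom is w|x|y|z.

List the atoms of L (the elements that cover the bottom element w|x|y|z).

The atoms are exactly the elements that cover w|x|y|z: wx|y|z, wy|x|z, wz|x|y, w|xy|z, w|xz|y, w|x|yz.

wx|y|z, wy|x|z, wz|x|y, w|xy|z, w|xz|y, w|x|yz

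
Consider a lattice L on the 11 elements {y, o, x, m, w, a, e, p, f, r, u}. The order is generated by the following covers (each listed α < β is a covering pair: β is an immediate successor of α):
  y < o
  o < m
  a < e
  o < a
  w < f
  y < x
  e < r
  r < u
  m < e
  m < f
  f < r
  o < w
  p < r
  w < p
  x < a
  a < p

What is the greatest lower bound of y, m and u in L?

y

Common lower bounds of {y, m, u}: y.
The greatest among these is y.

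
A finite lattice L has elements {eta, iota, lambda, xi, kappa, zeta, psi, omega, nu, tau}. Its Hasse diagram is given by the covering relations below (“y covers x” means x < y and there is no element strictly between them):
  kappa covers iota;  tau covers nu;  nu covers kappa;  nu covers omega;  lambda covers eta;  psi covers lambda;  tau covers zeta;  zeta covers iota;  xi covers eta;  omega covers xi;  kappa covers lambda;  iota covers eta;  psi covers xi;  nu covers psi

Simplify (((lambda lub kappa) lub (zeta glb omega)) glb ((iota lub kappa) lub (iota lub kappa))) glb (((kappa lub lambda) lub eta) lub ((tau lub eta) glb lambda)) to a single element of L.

lambda ∨ kappa = kappa
zeta ∧ omega = eta
kappa ∨ eta = kappa
iota ∨ kappa = kappa
iota ∨ kappa = kappa
kappa ∨ kappa = kappa
kappa ∧ kappa = kappa
kappa ∨ lambda = kappa
kappa ∨ eta = kappa
tau ∨ eta = tau
tau ∧ lambda = lambda
kappa ∨ lambda = kappa
kappa ∧ kappa = kappa

kappa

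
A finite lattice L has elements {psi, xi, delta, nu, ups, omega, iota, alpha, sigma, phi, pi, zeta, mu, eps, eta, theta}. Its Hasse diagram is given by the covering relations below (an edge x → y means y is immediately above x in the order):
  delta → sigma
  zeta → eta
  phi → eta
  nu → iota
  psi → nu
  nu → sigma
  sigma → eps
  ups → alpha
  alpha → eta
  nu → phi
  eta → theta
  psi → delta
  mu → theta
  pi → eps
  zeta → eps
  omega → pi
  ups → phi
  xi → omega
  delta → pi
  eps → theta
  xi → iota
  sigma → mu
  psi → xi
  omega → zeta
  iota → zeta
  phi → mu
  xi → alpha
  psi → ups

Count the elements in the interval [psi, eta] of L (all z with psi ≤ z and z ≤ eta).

10

The interval [psi, eta] = {alpha, eta, iota, nu, omega, phi, psi, ups, xi, zeta}, which has 10 elements.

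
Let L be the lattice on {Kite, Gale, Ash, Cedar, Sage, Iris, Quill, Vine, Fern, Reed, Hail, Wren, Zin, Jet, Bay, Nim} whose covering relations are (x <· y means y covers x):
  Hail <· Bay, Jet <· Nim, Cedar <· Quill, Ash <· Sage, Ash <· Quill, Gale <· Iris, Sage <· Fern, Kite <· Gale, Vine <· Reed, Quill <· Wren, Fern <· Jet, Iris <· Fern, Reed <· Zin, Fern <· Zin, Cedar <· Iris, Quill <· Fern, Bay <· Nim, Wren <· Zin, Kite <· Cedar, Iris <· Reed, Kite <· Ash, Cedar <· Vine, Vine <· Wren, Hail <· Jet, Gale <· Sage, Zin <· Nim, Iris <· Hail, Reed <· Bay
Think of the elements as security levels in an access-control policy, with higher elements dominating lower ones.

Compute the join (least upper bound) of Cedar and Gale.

Iris

Common upper bounds of {Cedar, Gale}: Bay, Fern, Hail, Iris, Jet, Nim, Reed, Zin.
The least among these is Iris.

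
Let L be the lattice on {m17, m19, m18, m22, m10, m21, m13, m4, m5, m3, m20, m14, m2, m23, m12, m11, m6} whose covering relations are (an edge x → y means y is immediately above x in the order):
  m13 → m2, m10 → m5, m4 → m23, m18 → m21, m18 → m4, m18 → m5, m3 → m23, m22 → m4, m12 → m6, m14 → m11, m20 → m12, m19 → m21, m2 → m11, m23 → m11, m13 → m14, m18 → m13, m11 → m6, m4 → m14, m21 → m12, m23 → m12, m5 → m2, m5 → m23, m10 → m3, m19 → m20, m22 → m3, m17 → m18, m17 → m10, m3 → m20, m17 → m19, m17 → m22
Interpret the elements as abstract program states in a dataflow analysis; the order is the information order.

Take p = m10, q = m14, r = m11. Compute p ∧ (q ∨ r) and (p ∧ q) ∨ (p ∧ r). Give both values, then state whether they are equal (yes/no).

q ∨ r = m11, so p ∧ (q ∨ r) = m10 ∧ m11 = m10.
p ∧ q = m17 and p ∧ r = m10, so (p ∧ q) ∨ (p ∧ r) = m17 ∨ m10 = m10.
Equal: yes.

m10; m10; yes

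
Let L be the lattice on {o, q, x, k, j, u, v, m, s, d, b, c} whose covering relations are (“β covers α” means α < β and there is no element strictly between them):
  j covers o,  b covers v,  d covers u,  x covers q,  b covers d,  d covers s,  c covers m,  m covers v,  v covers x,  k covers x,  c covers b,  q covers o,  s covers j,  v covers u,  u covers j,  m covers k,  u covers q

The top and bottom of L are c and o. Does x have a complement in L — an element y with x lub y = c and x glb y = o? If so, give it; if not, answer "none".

none

For every candidate y, either x ∨ y ≠ c or x ∧ y ≠ o; no complement exists.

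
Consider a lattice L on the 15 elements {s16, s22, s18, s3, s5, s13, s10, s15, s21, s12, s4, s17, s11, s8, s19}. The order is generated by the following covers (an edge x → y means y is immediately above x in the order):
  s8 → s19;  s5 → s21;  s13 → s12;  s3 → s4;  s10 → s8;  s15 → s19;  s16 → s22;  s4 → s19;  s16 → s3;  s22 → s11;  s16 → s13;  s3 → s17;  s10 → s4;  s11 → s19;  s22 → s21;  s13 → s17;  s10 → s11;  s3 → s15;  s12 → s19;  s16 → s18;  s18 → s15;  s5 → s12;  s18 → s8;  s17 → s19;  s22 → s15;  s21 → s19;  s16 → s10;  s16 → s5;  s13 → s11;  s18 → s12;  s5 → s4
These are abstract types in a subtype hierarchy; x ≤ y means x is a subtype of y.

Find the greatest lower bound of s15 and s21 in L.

Common lower bounds of {s15, s21}: s16, s22.
The greatest among these is s22.

s22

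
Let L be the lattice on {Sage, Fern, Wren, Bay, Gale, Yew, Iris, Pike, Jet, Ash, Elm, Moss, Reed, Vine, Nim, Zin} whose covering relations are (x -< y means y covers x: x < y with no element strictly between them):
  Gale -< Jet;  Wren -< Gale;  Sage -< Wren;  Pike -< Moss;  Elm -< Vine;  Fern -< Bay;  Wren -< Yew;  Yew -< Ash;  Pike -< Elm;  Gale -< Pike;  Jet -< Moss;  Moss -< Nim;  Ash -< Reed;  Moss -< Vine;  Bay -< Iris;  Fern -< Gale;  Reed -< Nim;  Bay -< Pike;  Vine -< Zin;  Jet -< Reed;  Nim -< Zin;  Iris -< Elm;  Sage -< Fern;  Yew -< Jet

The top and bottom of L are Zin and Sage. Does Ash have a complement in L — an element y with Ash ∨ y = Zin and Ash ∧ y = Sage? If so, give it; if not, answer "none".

Need y with Ash ∨ y = Zin and Ash ∧ y = Sage.
Checking each element gives: Iris.

Iris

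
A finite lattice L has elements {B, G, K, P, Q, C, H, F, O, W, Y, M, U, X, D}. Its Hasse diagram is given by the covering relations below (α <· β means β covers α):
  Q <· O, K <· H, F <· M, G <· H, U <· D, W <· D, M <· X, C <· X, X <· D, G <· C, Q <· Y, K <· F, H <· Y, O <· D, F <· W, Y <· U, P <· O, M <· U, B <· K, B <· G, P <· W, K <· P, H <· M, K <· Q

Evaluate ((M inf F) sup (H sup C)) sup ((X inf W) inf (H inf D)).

M ∧ F = F
H ∨ C = X
F ∨ X = X
X ∧ W = F
H ∧ D = H
F ∧ H = K
X ∨ K = X

X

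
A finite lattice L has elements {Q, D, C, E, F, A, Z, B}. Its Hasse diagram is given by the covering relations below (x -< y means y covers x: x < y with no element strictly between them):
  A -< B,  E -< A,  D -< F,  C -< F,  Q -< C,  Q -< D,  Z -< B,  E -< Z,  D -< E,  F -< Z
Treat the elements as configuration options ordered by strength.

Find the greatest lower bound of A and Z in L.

Common lower bounds of {A, Z}: D, E, Q.
The greatest among these is E.

E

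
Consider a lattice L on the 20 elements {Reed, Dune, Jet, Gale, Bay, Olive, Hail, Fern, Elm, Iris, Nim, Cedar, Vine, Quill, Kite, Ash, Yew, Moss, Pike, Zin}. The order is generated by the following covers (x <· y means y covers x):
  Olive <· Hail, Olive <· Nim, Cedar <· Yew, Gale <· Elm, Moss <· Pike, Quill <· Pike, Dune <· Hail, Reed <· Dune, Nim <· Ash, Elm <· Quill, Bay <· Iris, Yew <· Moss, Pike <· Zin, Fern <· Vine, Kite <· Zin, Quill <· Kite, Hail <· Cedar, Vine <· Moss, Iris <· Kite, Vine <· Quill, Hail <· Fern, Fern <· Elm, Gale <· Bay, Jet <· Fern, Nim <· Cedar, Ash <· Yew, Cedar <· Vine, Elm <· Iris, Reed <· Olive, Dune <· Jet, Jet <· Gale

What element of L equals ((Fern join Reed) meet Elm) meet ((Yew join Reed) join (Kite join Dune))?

Fern ∨ Reed = Fern
Fern ∧ Elm = Fern
Yew ∨ Reed = Yew
Kite ∨ Dune = Kite
Yew ∨ Kite = Zin
Fern ∧ Zin = Fern

Fern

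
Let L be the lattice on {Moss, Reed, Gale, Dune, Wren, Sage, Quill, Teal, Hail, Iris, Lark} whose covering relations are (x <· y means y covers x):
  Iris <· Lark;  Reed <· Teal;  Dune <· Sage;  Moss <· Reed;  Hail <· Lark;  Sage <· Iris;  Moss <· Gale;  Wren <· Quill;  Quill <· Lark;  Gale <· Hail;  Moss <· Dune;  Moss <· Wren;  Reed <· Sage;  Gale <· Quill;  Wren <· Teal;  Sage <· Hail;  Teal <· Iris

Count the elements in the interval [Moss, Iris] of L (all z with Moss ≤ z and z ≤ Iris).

The interval [Moss, Iris] = {Dune, Iris, Moss, Reed, Sage, Teal, Wren}, which has 7 elements.

7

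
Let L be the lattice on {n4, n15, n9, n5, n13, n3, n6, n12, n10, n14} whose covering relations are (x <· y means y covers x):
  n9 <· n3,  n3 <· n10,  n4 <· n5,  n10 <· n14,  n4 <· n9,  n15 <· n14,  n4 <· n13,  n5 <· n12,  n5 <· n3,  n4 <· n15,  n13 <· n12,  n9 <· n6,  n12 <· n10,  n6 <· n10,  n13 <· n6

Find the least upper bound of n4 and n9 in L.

Common upper bounds of {n4, n9}: n10, n14, n3, n6, n9.
The least among these is n9.

n9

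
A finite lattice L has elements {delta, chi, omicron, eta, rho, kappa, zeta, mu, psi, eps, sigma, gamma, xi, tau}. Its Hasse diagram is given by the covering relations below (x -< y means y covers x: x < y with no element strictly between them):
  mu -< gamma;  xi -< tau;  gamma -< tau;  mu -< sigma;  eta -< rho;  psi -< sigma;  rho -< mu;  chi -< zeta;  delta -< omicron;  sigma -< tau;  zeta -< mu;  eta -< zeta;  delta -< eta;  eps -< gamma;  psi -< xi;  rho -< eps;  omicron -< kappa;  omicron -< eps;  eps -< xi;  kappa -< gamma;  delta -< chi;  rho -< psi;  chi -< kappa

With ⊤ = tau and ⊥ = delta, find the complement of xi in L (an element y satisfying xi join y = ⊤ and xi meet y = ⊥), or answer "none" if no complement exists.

chi

Need y with xi ∨ y = tau and xi ∧ y = delta.
Checking each element gives: chi.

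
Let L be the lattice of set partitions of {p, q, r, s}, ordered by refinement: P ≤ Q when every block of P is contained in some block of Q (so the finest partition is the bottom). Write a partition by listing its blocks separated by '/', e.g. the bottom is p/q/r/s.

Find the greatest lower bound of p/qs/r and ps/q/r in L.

p/q/r/s

The meet (common refinement) of p/qs/r and ps/q/r intersects blocks pairwise, giving p/q/r/s.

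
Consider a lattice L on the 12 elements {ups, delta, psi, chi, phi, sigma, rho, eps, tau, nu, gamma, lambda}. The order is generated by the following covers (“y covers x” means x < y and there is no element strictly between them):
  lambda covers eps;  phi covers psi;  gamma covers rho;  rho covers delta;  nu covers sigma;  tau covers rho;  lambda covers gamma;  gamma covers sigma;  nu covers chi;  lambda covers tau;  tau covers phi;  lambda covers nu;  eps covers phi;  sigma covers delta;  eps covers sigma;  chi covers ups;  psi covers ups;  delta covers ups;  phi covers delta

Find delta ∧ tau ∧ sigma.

delta

Common lower bounds of {delta, tau, sigma}: delta, ups.
The greatest among these is delta.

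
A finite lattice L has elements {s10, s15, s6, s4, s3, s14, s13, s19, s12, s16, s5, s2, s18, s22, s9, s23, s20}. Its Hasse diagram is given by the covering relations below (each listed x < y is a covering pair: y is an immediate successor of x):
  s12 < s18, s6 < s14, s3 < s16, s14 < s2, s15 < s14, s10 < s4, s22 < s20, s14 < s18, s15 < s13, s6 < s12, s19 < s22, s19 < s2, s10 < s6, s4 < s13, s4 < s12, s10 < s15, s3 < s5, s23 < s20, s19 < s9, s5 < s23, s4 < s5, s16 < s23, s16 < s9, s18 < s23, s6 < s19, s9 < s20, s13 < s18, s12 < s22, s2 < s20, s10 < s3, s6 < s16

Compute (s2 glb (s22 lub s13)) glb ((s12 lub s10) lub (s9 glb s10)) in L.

s22 ∨ s13 = s20
s2 ∧ s20 = s2
s12 ∨ s10 = s12
s9 ∧ s10 = s10
s12 ∨ s10 = s12
s2 ∧ s12 = s6

s6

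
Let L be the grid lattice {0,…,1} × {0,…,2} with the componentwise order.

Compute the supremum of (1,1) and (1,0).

Common upper bounds of {(1,1), (1,0)}: (1,1), (1,2).
The least among these is (1,1).

(1,1)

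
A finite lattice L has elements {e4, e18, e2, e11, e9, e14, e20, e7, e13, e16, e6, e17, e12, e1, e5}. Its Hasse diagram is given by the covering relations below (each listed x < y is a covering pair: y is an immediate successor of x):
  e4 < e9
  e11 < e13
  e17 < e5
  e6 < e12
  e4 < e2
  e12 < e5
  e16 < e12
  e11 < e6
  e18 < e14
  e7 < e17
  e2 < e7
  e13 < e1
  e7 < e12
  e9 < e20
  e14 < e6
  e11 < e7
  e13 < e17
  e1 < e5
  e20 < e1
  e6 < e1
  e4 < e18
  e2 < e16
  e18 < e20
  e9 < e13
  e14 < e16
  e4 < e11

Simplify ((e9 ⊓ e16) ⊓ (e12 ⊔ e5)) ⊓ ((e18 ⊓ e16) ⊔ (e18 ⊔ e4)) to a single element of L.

e9 ∧ e16 = e4
e12 ∨ e5 = e5
e4 ∧ e5 = e4
e18 ∧ e16 = e18
e18 ∨ e4 = e18
e18 ∨ e18 = e18
e4 ∧ e18 = e4

e4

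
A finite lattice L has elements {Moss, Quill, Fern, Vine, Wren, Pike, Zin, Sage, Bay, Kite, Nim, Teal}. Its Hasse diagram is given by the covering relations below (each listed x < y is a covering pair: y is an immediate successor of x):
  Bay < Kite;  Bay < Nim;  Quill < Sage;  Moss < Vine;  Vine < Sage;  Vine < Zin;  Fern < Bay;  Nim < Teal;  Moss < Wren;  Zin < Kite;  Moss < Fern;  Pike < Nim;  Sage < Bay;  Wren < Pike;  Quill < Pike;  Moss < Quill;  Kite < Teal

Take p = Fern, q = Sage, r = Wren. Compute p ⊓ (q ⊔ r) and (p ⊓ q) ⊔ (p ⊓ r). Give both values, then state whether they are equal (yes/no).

Fern; Moss; no

q ⊔ r = Nim, so p ⊓ (q ⊔ r) = Fern ⊓ Nim = Fern.
p ⊓ q = Moss and p ⊓ r = Moss, so (p ⊓ q) ⊔ (p ⊓ r) = Moss ⊔ Moss = Moss.
Equal: no.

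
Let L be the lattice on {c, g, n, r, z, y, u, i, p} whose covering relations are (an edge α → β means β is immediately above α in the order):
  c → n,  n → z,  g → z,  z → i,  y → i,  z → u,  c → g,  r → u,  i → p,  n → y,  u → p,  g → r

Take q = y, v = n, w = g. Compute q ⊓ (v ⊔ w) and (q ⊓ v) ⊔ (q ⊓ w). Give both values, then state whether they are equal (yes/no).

n; n; yes

v ⊔ w = z, so q ⊓ (v ⊔ w) = y ⊓ z = n.
q ⊓ v = n and q ⊓ w = c, so (q ⊓ v) ⊔ (q ⊓ w) = n ⊔ c = n.
Equal: yes.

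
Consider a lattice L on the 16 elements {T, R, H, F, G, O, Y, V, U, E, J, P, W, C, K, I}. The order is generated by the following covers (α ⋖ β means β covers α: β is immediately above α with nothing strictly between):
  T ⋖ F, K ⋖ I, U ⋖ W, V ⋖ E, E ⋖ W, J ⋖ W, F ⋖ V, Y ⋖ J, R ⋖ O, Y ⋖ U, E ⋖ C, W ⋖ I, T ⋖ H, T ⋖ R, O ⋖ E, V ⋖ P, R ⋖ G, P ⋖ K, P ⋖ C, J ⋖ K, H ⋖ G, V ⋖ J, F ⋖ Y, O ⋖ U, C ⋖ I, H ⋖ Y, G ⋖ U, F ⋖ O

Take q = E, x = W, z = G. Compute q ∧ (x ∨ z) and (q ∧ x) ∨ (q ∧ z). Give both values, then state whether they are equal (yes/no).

x ∨ z = W, so q ∧ (x ∨ z) = E ∧ W = E.
q ∧ x = E and q ∧ z = R, so (q ∧ x) ∨ (q ∧ z) = E ∨ R = E.
Equal: yes.

E; E; yes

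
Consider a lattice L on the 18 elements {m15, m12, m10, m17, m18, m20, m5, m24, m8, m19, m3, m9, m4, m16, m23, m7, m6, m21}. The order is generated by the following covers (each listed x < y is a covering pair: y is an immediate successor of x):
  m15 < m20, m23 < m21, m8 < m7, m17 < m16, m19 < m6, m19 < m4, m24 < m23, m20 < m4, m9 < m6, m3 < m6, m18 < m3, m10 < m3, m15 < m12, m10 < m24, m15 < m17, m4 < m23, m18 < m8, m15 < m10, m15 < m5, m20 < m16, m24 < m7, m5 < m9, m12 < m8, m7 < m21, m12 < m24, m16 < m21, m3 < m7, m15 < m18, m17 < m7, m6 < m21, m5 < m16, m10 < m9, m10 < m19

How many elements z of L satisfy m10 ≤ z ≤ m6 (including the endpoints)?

The interval [m10, m6] = {m10, m19, m3, m6, m9}, which has 5 elements.

5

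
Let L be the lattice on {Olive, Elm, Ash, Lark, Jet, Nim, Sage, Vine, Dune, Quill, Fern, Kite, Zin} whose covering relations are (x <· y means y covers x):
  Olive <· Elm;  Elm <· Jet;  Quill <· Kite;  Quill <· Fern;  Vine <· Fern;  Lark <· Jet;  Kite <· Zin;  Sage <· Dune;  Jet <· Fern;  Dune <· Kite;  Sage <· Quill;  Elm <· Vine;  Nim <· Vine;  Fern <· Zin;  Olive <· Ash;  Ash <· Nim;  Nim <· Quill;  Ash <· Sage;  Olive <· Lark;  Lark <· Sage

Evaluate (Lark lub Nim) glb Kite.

Quill

Lark ∨ Nim = Quill
Quill ∧ Kite = Quill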